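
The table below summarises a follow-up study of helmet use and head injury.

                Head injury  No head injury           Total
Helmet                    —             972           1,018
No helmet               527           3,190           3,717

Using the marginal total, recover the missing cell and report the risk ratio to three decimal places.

The missing cell is in the exposed row: 1018 − 972 = 46.
So a = 46, b = 972, c = 527, d = 3190.
RR = [a/(a+b)] / [c/(c+d)] = (46/1018) / (527/3717) = 0.04519/0.14178 = 0.31871

0.319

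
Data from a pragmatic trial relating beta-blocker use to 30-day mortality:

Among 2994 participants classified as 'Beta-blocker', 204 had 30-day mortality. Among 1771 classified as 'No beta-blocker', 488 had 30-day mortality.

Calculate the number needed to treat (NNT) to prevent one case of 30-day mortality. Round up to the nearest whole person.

5

Risk in treated group = 204/2994 = 0.06814; risk in control = 488/1771 = 0.27555.
Absolute risk reduction = 0.27555 − 0.06814 = 0.20741
NNT = 1 / ARR = 1 / 0.20741 = 4.821 → round up → 5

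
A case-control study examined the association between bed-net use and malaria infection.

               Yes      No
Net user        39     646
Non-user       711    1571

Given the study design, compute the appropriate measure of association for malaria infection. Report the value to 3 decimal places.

0.133

Cells: a = 39, b = 646, c = 711, d = 1571.
This is a case-control study: participants were sampled on outcome status, so risks in the source population cannot be estimated directly — relative risk is not valid here. The odds ratio is the appropriate measure.
OR = (a·d)/(b·c) = (39 × 1571) / (646 × 711) = 61269 / 459306 = 0.13339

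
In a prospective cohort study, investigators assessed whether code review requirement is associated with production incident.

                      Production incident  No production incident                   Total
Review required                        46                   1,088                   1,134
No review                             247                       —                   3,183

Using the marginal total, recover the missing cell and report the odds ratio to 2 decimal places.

The missing cell is in the unexposed row: 3183 − 247 = 2936.
So a = 46, b = 1088, c = 247, d = 2936.
OR = (a·d)/(b·c) = (46 × 2936) / (1088 × 247) = 135056 / 268736 = 0.50256

0.50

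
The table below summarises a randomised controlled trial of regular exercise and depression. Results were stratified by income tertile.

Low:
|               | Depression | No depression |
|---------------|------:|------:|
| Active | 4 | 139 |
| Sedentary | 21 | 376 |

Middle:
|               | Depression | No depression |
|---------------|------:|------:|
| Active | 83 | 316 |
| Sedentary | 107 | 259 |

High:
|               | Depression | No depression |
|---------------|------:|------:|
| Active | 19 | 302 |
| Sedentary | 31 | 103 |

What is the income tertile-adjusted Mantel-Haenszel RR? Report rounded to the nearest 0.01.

0.58

RR_MH = Σ(aᵢ·n₀ᵢ/nᵢ) / Σ(cᵢ·n₁ᵢ/nᵢ), with n₁ᵢ = aᵢ+bᵢ (exposed), n₀ᵢ = cᵢ+dᵢ (unexposed), nᵢ = n₁ᵢ+n₀ᵢ.
Stratum 1 (Low): n₁ = 143, n₀ = 397, n = 540; a·n₀/n = 4·397/540 = 2.9407; c·n₁/n = 21·143/540 = 5.5611
Stratum 2 (Middle): n₁ = 399, n₀ = 366, n = 765; a·n₀/n = 83·366/765 = 39.7098; c·n₁/n = 107·399/765 = 55.8078
Stratum 3 (High): n₁ = 321, n₀ = 134, n = 455; a·n₀/n = 19·134/455 = 5.5956; c·n₁/n = 31·321/455 = 21.8703
RR_MH = (2.9407 + 39.7098 + 5.5956) / (5.5611 + 55.8078 + 21.8703) = 48.2461 / 83.2393 = 0.57961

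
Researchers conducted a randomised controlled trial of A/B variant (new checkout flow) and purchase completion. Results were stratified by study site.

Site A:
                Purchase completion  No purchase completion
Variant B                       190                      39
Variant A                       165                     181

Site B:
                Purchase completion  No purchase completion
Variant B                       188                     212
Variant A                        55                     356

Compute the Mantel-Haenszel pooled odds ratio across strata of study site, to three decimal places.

5.567

OR_MH = Σ(aᵢdᵢ/nᵢ) / Σ(bᵢcᵢ/nᵢ), where nᵢ is the stratum total.
Stratum 1 (Site A): n = 575; a·d/n = 190·181/575 = 59.8087; b·c/n = 39·165/575 = 11.1913
Stratum 2 (Site B): n = 811; a·d/n = 188·356/811 = 82.5253; b·c/n = 212·55/811 = 14.3773
OR_MH = (59.8087 + 82.5253) / (11.1913 + 14.3773) = 142.3340 / 25.5686 = 5.56675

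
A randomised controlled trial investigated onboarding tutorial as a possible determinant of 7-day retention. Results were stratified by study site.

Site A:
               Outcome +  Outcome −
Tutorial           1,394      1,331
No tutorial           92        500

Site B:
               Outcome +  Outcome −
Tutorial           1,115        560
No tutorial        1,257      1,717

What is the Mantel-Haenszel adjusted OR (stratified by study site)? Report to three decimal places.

3.302

OR_MH = Σ(aᵢdᵢ/nᵢ) / Σ(bᵢcᵢ/nᵢ), where nᵢ is the stratum total.
Stratum 1 (Site A): n = 3317; a·d/n = 1394·500/3317 = 210.1296; b·c/n = 1331·92/3317 = 36.9165
Stratum 2 (Site B): n = 4649; a·d/n = 1115·1717/4649 = 411.7993; b·c/n = 560·1257/4649 = 151.4132
OR_MH = (210.1296 + 411.7993) / (36.9165 + 151.4132) = 621.9289 / 188.3297 = 3.30234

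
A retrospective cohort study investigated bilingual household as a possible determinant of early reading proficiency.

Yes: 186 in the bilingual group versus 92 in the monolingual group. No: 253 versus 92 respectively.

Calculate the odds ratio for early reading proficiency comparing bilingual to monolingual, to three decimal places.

From the description: a = 186, b = 253, c = 92, d = 92.
OR = (a·d)/(b·c) = (186 × 92) / (253 × 92) = 17112 / 23276 = 0.73518
Exposure is associated with lower odds of early reading proficiency (OR = 0.74 < 1).

0.735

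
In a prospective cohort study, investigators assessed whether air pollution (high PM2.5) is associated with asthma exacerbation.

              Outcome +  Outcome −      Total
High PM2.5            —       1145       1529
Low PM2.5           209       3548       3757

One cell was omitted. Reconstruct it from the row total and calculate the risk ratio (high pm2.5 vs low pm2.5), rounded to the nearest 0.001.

The missing cell is in the exposed row: 1529 − 1145 = 384.
So a = 384, b = 1145, c = 209, d = 3548.
RR = [a/(a+b)] / [c/(c+d)] = (384/1529) / (209/3757) = 0.25114/0.05563 = 4.51459

4.515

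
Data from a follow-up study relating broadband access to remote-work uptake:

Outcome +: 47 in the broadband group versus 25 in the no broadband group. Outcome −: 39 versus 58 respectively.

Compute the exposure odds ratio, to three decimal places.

2.796

From the description: a = 47, b = 39, c = 25, d = 58.
OR = (a·d)/(b·c) = (47 × 58) / (39 × 25) = 2726 / 975 = 2.79590
The odds of remote-work uptake are about 2.80 times as high in the broadband group.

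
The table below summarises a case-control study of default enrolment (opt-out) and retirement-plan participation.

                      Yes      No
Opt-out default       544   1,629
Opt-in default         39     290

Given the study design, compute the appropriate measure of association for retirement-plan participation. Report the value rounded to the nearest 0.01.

Cells: a = 544, b = 1629, c = 39, d = 290.
This is a case-control study: participants were sampled on outcome status, so risks in the source population cannot be estimated directly — relative risk is not valid here. The odds ratio is the appropriate measure.
OR = (a·d)/(b·c) = (544 × 290) / (1629 × 39) = 157760 / 63531 = 2.48320

2.48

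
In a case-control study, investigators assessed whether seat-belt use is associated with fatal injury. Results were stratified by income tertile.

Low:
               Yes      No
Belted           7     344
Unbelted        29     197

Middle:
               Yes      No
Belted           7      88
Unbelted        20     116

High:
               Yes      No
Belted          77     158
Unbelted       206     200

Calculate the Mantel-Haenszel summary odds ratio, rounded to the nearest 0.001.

0.395

OR_MH = Σ(aᵢdᵢ/nᵢ) / Σ(bᵢcᵢ/nᵢ), where nᵢ is the stratum total.
Stratum 1 (Low): n = 577; a·d/n = 7·197/577 = 2.3899; b·c/n = 344·29/577 = 17.2894
Stratum 2 (Middle): n = 231; a·d/n = 7·116/231 = 3.5152; b·c/n = 88·20/231 = 7.6190
Stratum 3 (High): n = 641; a·d/n = 77·200/641 = 24.0250; b·c/n = 158·206/641 = 50.7769
OR_MH = (2.3899 + 3.5152 + 24.0250) / (17.2894 + 7.6190 + 50.7769) = 29.9301 / 75.6854 = 0.39545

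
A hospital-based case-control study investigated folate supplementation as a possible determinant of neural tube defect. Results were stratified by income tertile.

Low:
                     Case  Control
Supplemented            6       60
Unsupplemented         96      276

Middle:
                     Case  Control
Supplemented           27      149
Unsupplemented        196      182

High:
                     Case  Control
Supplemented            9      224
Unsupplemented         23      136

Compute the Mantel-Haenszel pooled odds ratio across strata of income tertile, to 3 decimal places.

OR_MH = Σ(aᵢdᵢ/nᵢ) / Σ(bᵢcᵢ/nᵢ), where nᵢ is the stratum total.
Stratum 1 (Low): n = 438; a·d/n = 6·276/438 = 3.7808; b·c/n = 60·96/438 = 13.1507
Stratum 2 (Middle): n = 554; a·d/n = 27·182/554 = 8.8700; b·c/n = 149·196/554 = 52.7148
Stratum 3 (High): n = 392; a·d/n = 9·136/392 = 3.1224; b·c/n = 224·23/392 = 13.1429
OR_MH = (3.7808 + 8.8700 + 3.1224) / (13.1507 + 52.7148 + 13.1429) = 15.7733 / 79.0083 = 0.19964

0.200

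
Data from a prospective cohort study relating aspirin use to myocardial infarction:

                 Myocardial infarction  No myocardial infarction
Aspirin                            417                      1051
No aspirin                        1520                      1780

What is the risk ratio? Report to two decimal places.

Cells: a = 417, b = 1051, c = 1520, d = 1780.
Risk in exposed = 417/1468 = 0.28406; risk in unexposed = 1520/3300 = 0.46061.
RR = 0.28406 / 0.46061 = 0.61671
The risk is 38% lower among the exposed than among the unexposed.

0.62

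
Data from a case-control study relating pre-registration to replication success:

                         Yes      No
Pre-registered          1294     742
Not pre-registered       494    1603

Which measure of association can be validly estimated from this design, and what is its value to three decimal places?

Cells: a = 1294, b = 742, c = 494, d = 1603.
This is a case-control study: participants were sampled on outcome status, so risks in the source population cannot be estimated directly — relative risk is not valid here. The odds ratio is the appropriate measure.
OR = (a·d)/(b·c) = (1294 × 1603) / (742 × 494) = 2074282 / 366548 = 5.65896

5.659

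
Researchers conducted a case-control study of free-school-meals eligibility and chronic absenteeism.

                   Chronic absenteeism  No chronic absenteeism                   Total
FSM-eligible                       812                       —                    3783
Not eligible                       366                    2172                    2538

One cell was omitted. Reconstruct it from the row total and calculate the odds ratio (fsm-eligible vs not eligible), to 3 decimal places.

The missing cell is in the exposed row: 3783 − 812 = 2971.
So a = 812, b = 2971, c = 366, d = 2172.
OR = (a·d)/(b·c) = (812 × 2172) / (2971 × 366) = 1763664 / 1087386 = 1.62193

1.622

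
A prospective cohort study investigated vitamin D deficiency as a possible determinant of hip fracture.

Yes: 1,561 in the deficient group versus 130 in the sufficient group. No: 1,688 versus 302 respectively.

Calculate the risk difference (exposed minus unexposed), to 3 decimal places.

From the description: a = 1561, b = 1688, c = 130, d = 302.
Risk in exposed = 1561/3249 = 0.480456; risk in unexposed = 130/432 = 0.300926.
Risk difference = 0.480456 − 0.300926 = 0.179530

0.180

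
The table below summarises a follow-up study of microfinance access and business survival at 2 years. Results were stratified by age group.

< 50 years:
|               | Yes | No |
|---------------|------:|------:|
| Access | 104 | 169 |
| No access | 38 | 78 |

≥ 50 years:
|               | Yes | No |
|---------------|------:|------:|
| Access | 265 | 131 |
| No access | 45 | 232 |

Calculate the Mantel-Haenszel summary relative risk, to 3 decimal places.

RR_MH = Σ(aᵢ·n₀ᵢ/nᵢ) / Σ(cᵢ·n₁ᵢ/nᵢ), with n₁ᵢ = aᵢ+bᵢ (exposed), n₀ᵢ = cᵢ+dᵢ (unexposed), nᵢ = n₁ᵢ+n₀ᵢ.
Stratum 1 (< 50 years): n₁ = 273, n₀ = 116, n = 389; a·n₀/n = 104·116/389 = 31.0129; c·n₁/n = 38·273/389 = 26.6684
Stratum 2 (≥ 50 years): n₁ = 396, n₀ = 277, n = 673; a·n₀/n = 265·277/673 = 109.0713; c·n₁/n = 45·396/673 = 26.4785
RR_MH = (31.0129 + 109.0713) / (26.6684 + 26.4785) = 140.0842 / 53.1468 = 2.63580

2.636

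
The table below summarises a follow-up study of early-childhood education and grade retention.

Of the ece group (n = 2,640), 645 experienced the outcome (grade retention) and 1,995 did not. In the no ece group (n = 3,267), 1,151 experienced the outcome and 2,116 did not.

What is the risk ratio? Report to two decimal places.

0.69

From the description: a = 645, b = 1995, c = 1151, d = 2116.
Risk in exposed = 645/2640 = 0.24432; risk in unexposed = 1151/3267 = 0.35231.
RR = 0.24432 / 0.35231 = 0.69347
The risk is 31% lower among the exposed than among the unexposed.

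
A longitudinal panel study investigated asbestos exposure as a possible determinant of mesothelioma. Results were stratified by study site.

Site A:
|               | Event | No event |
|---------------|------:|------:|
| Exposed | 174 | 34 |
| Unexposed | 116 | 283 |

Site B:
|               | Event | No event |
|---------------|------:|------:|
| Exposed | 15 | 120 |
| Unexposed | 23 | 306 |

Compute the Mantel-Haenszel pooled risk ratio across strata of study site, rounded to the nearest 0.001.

RR_MH = Σ(aᵢ·n₀ᵢ/nᵢ) / Σ(cᵢ·n₁ᵢ/nᵢ), with n₁ᵢ = aᵢ+bᵢ (exposed), n₀ᵢ = cᵢ+dᵢ (unexposed), nᵢ = n₁ᵢ+n₀ᵢ.
Stratum 1 (Site A): n₁ = 208, n₀ = 399, n = 607; a·n₀/n = 174·399/607 = 114.3756; c·n₁/n = 116·208/607 = 39.7496
Stratum 2 (Site B): n₁ = 135, n₀ = 329, n = 464; a·n₀/n = 15·329/464 = 10.6358; c·n₁/n = 23·135/464 = 6.6918
RR_MH = (114.3756 + 10.6358) / (39.7496 + 6.6918) = 125.0114 / 46.4414 = 2.69181

2.692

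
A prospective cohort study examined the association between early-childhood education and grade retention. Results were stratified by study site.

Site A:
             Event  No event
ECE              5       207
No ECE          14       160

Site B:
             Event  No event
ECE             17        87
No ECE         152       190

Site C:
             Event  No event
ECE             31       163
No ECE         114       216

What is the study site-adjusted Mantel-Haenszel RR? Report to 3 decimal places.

RR_MH = Σ(aᵢ·n₀ᵢ/nᵢ) / Σ(cᵢ·n₁ᵢ/nᵢ), with n₁ᵢ = aᵢ+bᵢ (exposed), n₀ᵢ = cᵢ+dᵢ (unexposed), nᵢ = n₁ᵢ+n₀ᵢ.
Stratum 1 (Site A): n₁ = 212, n₀ = 174, n = 386; a·n₀/n = 5·174/386 = 2.2539; c·n₁/n = 14·212/386 = 7.6891
Stratum 2 (Site B): n₁ = 104, n₀ = 342, n = 446; a·n₀/n = 17·342/446 = 13.0359; c·n₁/n = 152·104/446 = 35.4439
Stratum 3 (Site C): n₁ = 194, n₀ = 330, n = 524; a·n₀/n = 31·330/524 = 19.5229; c·n₁/n = 114·194/524 = 42.2061
RR_MH = (2.2539 + 13.0359 + 19.5229) / (7.6891 + 35.4439 + 42.2061) = 34.8127 / 85.3392 = 0.40793

0.408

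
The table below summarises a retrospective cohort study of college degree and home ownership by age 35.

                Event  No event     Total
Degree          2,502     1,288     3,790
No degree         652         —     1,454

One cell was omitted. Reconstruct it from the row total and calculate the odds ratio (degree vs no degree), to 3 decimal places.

The missing cell is in the unexposed row: 1454 − 652 = 802.
So a = 2502, b = 1288, c = 652, d = 802.
OR = (a·d)/(b·c) = (2502 × 802) / (1288 × 652) = 2006604 / 839776 = 2.38945

2.389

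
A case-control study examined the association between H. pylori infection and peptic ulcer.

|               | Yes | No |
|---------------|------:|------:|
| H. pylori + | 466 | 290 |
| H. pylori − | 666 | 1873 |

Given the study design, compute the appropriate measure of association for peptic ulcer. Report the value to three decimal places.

Cells: a = 466, b = 290, c = 666, d = 1873.
This is a case-control study: participants were sampled on outcome status, so risks in the source population cannot be estimated directly — relative risk is not valid here. The odds ratio is the appropriate measure.
OR = (a·d)/(b·c) = (466 × 1873) / (290 × 666) = 872818 / 193140 = 4.51909

4.519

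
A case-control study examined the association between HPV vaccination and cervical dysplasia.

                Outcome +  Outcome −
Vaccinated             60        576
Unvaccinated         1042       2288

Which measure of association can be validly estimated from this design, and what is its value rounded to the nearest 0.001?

Cells: a = 60, b = 576, c = 1042, d = 2288.
This is a case-control study: participants were sampled on outcome status, so risks in the source population cannot be estimated directly — relative risk is not valid here. The odds ratio is the appropriate measure.
OR = (a·d)/(b·c) = (60 × 2288) / (576 × 1042) = 137280 / 600192 = 0.22873

0.229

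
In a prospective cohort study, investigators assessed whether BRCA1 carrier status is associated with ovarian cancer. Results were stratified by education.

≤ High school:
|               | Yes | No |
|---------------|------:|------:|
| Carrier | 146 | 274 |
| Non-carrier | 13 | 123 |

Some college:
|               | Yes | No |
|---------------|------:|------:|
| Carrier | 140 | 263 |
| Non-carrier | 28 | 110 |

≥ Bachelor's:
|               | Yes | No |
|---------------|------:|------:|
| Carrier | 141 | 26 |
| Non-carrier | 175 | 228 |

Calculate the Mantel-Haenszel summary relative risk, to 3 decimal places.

RR_MH = Σ(aᵢ·n₀ᵢ/nᵢ) / Σ(cᵢ·n₁ᵢ/nᵢ), with n₁ᵢ = aᵢ+bᵢ (exposed), n₀ᵢ = cᵢ+dᵢ (unexposed), nᵢ = n₁ᵢ+n₀ᵢ.
Stratum 1 (≤ High school): n₁ = 420, n₀ = 136, n = 556; a·n₀/n = 146·136/556 = 35.7122; c·n₁/n = 13·420/556 = 9.8201
Stratum 2 (Some college): n₁ = 403, n₀ = 138, n = 541; a·n₀/n = 140·138/541 = 35.7116; c·n₁/n = 28·403/541 = 20.8577
Stratum 3 (≥ Bachelor's): n₁ = 167, n₀ = 403, n = 570; a·n₀/n = 141·403/570 = 99.6895; c·n₁/n = 175·167/570 = 51.2719
RR_MH = (35.7122 + 35.7116 + 99.6895) / (9.8201 + 20.8577 + 51.2719) = 171.1133 / 81.9497 = 2.08803

2.088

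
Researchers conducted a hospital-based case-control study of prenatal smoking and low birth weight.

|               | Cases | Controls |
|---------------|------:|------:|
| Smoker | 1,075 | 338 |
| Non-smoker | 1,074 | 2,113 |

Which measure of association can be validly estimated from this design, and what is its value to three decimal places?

6.257

Cells: a = 1075, b = 338, c = 1074, d = 2113.
This is a hospital-based case-control study: participants were sampled on outcome status, so risks in the source population cannot be estimated directly — relative risk is not valid here. The odds ratio is the appropriate measure.
OR = (a·d)/(b·c) = (1075 × 2113) / (338 × 1074) = 2271475 / 363012 = 6.25730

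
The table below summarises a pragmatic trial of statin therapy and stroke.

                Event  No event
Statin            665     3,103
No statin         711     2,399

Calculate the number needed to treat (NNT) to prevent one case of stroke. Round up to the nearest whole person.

20

Risk in treated group = 665/3768 = 0.17649; risk in control = 711/3110 = 0.22862.
Absolute risk reduction = 0.22862 − 0.17649 = 0.05213
NNT = 1 / ARR = 1 / 0.05213 = 19.182 → round up → 20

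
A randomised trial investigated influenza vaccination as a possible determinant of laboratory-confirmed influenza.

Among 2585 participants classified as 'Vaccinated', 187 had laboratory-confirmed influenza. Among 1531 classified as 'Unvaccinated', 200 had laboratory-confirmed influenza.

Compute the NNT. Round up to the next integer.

Risk in treated group = 187/2585 = 0.07234; risk in control = 200/1531 = 0.13063.
Absolute risk reduction = 0.13063 − 0.07234 = 0.05829
NNT = 1 / ARR = 1 / 0.05829 = 17.155 → round up → 18

18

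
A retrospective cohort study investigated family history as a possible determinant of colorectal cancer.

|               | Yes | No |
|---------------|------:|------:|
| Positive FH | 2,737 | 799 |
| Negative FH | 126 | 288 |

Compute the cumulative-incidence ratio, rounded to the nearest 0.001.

2.543

Cells: a = 2737, b = 799, c = 126, d = 288.
Risk in exposed = 2737/3536 = 0.77404; risk in unexposed = 126/414 = 0.30435.
RR = 0.77404 / 0.30435 = 2.54327
The risk among the exposed is 2.54 times that among the unexposed.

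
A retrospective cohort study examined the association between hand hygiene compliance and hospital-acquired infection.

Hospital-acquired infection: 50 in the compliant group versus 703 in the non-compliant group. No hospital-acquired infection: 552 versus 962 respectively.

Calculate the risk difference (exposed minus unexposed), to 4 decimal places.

From the description: a = 50, b = 552, c = 703, d = 962.
Risk in exposed = 50/602 = 0.083056; risk in unexposed = 703/1665 = 0.422222.
Risk difference = 0.083056 − 0.422222 = -0.339166

-0.3392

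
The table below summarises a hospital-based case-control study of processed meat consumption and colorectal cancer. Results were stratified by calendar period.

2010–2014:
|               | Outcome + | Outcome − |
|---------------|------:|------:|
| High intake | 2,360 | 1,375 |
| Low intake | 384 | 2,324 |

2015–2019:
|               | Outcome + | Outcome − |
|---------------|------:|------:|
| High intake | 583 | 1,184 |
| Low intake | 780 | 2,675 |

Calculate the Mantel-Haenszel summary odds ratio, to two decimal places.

OR_MH = Σ(aᵢdᵢ/nᵢ) / Σ(bᵢcᵢ/nᵢ), where nᵢ is the stratum total.
Stratum 1 (2010–2014): n = 6443; a·d/n = 2360·2324/6443 = 851.2556; b·c/n = 1375·384/6443 = 81.9494
Stratum 2 (2015–2019): n = 5222; a·d/n = 583·2675/5222 = 298.6452; b·c/n = 1184·780/5222 = 176.8518
OR_MH = (851.2556 + 298.6452) / (81.9494 + 176.8518) = 1149.9008 / 258.8012 = 4.44318

4.44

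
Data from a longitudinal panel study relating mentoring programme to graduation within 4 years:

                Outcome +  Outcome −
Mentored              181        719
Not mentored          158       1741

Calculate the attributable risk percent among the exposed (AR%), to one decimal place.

Cells: a = 181, b = 719, c = 158, d = 1741.
Risk in exposed = 181/900 = 0.20111; risk in unexposed = 158/1899 = 0.08320.
RR = 0.20111/0.08320 = 2.41715
AR% = (RR − 1)/RR × 100 = (2.41715 − 1)/2.41715 × 100 = 58.6290%

58.6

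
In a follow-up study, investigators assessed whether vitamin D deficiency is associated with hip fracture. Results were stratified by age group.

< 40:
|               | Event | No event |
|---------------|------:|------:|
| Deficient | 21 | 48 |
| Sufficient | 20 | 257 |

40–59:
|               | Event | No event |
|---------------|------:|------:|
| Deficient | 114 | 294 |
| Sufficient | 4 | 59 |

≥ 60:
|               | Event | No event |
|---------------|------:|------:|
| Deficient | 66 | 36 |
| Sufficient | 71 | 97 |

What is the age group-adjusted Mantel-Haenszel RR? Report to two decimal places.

RR_MH = Σ(aᵢ·n₀ᵢ/nᵢ) / Σ(cᵢ·n₁ᵢ/nᵢ), with n₁ᵢ = aᵢ+bᵢ (exposed), n₀ᵢ = cᵢ+dᵢ (unexposed), nᵢ = n₁ᵢ+n₀ᵢ.
Stratum 1 (< 40): n₁ = 69, n₀ = 277, n = 346; a·n₀/n = 21·277/346 = 16.8121; c·n₁/n = 20·69/346 = 3.9884
Stratum 2 (40–59): n₁ = 408, n₀ = 63, n = 471; a·n₀/n = 114·63/471 = 15.2484; c·n₁/n = 4·408/471 = 3.4650
Stratum 3 (≥ 60): n₁ = 102, n₀ = 168, n = 270; a·n₀/n = 66·168/270 = 41.0667; c·n₁/n = 71·102/270 = 26.8222
RR_MH = (16.8121 + 15.2484 + 41.0667) / (3.9884 + 3.4650 + 26.8222) = 73.1272 / 34.2756 = 2.13350

2.13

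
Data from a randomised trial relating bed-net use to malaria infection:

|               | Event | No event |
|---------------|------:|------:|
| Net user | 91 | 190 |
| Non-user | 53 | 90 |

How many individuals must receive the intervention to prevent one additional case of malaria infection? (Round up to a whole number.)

Risk in treated group = 91/281 = 0.32384; risk in control = 53/143 = 0.37063.
Absolute risk reduction = 0.37063 − 0.32384 = 0.04679
NNT = 1 / ARR = 1 / 0.04679 = 21.374 → round up → 22

22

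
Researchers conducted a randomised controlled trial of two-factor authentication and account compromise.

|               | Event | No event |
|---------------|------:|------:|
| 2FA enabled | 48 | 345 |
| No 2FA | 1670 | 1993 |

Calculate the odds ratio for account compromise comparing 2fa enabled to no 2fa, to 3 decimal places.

0.166

Cells: a = 48, b = 345, c = 1670, d = 1993.
OR = (a·d)/(b·c) = (48 × 1993) / (345 × 1670) = 95664 / 576150 = 0.16604
Exposure is associated with lower odds of account compromise (OR = 0.17 < 1).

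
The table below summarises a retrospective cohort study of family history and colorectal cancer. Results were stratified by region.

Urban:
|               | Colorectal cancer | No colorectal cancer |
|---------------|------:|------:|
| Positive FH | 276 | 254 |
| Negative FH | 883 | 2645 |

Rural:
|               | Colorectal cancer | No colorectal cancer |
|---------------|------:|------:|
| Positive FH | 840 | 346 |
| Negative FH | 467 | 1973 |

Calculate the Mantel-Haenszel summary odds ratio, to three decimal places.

OR_MH = Σ(aᵢdᵢ/nᵢ) / Σ(bᵢcᵢ/nᵢ), where nᵢ is the stratum total.
Stratum 1 (Urban): n = 4058; a·d/n = 276·2645/4058 = 179.8965; b·c/n = 254·883/4058 = 55.2691
Stratum 2 (Rural): n = 3626; a·d/n = 840·1973/3626 = 457.0656; b·c/n = 346·467/3626 = 44.5621
OR_MH = (179.8965 + 457.0656) / (55.2691 + 44.5621) = 636.9621 / 99.8311 = 6.38039

6.380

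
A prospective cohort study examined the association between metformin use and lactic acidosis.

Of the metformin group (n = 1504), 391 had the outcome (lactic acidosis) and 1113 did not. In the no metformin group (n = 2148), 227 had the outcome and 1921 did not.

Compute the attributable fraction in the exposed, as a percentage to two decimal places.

59.35

From the description: a = 391, b = 1113, c = 227, d = 1921.
Risk in exposed = 391/1504 = 0.25997; risk in unexposed = 227/2148 = 0.10568.
RR = 0.25997/0.10568 = 2.46001
AR% = (RR − 1)/RR × 100 = (2.46001 − 1)/2.46001 × 100 = 59.3498%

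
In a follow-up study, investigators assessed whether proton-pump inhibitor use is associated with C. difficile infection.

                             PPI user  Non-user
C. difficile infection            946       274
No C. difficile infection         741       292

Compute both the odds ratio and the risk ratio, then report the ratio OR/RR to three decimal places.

1.175

Reading the table with exposure as columns: a = 946 (PPI user, case), b = 741 (PPI user, non-case), c = 274 (Non-user, case), d = 292.
OR = (946·292)/(741·274) = 276232/203034 = 1.36052
Risk in exposed = 946/1687 = 0.56076; risk in unexposed = 274/566 = 0.48410; RR = 1.15836
OR/RR = 1.36052 / 1.15836 = 1.17453
The outcome is not rare, so the OR lies further from 1 than the RR.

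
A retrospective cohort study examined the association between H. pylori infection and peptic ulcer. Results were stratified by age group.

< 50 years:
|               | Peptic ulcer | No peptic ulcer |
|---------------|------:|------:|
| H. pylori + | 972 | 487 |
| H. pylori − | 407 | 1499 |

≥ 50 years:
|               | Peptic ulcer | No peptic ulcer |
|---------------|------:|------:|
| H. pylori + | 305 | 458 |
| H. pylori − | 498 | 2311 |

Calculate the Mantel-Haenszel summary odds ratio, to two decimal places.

5.13

OR_MH = Σ(aᵢdᵢ/nᵢ) / Σ(bᵢcᵢ/nᵢ), where nᵢ is the stratum total.
Stratum 1 (< 50 years): n = 3365; a·d/n = 972·1499/3365 = 432.9949; b·c/n = 487·407/3365 = 58.9031
Stratum 2 (≥ 50 years): n = 3572; a·d/n = 305·2311/3572 = 197.3278; b·c/n = 458·498/3572 = 63.8533
OR_MH = (432.9949 + 197.3278) / (58.9031 + 63.8533) = 630.3228 / 122.7564 = 5.13474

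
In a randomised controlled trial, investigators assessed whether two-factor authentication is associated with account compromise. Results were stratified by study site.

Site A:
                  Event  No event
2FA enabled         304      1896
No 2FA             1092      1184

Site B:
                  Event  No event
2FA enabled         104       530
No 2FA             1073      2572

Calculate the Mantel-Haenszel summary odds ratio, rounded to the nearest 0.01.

0.24

OR_MH = Σ(aᵢdᵢ/nᵢ) / Σ(bᵢcᵢ/nᵢ), where nᵢ is the stratum total.
Stratum 1 (Site A): n = 4476; a·d/n = 304·1184/4476 = 80.4147; b·c/n = 1896·1092/4476 = 462.5630
Stratum 2 (Site B): n = 4279; a·d/n = 104·2572/4279 = 62.5118; b·c/n = 530·1073/4279 = 132.9025
OR_MH = (80.4147 + 62.5118) / (462.5630 + 132.9025) = 142.9265 / 595.4656 = 0.24002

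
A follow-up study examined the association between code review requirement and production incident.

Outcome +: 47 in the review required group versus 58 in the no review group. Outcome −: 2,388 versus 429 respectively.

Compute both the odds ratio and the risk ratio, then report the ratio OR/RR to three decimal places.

0.898

From the description: a = 47, b = 2388, c = 58, d = 429.
OR = (47·429)/(2388·58) = 20163/138504 = 0.14558
Risk in exposed = 47/2435 = 0.01930; risk in unexposed = 58/487 = 0.11910; RR = 0.16207
OR/RR = 0.14558 / 0.16207 = 0.89824
The outcome is not rare, so the OR lies further from 1 than the RR.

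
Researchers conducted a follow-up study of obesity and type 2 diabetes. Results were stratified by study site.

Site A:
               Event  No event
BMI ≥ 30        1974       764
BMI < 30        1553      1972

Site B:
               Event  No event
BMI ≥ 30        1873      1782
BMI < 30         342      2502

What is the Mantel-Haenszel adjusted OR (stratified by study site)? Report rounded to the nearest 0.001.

4.741

OR_MH = Σ(aᵢdᵢ/nᵢ) / Σ(bᵢcᵢ/nᵢ), where nᵢ is the stratum total.
Stratum 1 (Site A): n = 6263; a·d/n = 1974·1972/6263 = 621.5437; b·c/n = 764·1553/6263 = 189.4447
Stratum 2 (Site B): n = 6499; a·d/n = 1873·2502/6499 = 721.0719; b·c/n = 1782·342/6499 = 93.7750
OR_MH = (621.5437 + 721.0719) / (189.4447 + 93.7750) = 1342.6155 / 283.2197 = 4.74054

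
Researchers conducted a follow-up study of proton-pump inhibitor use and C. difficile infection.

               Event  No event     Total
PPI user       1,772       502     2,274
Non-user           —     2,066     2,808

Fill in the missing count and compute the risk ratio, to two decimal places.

The missing cell is in the unexposed row: 2808 − 2066 = 742.
So a = 1772, b = 502, c = 742, d = 2066.
RR = [a/(a+b)] / [c/(c+d)] = (1772/2274) / (742/2808) = 0.77924/0.26425 = 2.94894

2.95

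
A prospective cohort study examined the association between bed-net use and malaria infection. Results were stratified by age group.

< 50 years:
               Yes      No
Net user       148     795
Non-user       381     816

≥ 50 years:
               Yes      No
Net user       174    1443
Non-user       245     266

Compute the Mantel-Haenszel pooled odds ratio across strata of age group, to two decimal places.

OR_MH = Σ(aᵢdᵢ/nᵢ) / Σ(bᵢcᵢ/nᵢ), where nᵢ is the stratum total.
Stratum 1 (< 50 years): n = 2140; a·d/n = 148·816/2140 = 56.4336; b·c/n = 795·381/2140 = 141.5397
Stratum 2 (≥ 50 years): n = 2128; a·d/n = 174·266/2128 = 21.7500; b·c/n = 1443·245/2128 = 166.1349
OR_MH = (56.4336 + 21.7500) / (141.5397 + 166.1349) = 78.1836 / 307.6746 = 0.25411

0.25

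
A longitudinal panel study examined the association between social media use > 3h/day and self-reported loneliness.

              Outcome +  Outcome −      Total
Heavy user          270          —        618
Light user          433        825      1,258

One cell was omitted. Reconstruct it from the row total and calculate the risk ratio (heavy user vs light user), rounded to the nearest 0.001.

The missing cell is in the exposed row: 618 − 270 = 348.
So a = 270, b = 348, c = 433, d = 825.
RR = [a/(a+b)] / [c/(c+d)] = (270/618) / (433/1258) = 0.43689/0.34420 = 1.26931

1.269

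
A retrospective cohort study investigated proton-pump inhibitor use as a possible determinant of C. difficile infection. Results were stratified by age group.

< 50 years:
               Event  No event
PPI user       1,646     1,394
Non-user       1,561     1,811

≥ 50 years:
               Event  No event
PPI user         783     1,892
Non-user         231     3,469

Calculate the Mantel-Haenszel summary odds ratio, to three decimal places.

2.184

OR_MH = Σ(aᵢdᵢ/nᵢ) / Σ(bᵢcᵢ/nᵢ), where nᵢ is the stratum total.
Stratum 1 (< 50 years): n = 6412; a·d/n = 1646·1811/6412 = 464.8949; b·c/n = 1394·1561/6412 = 339.3690
Stratum 2 (≥ 50 years): n = 6375; a·d/n = 783·3469/6375 = 426.0748; b·c/n = 1892·231/6375 = 68.5572
OR_MH = (464.8949 + 426.0748) / (339.3690 + 68.5572) = 890.9697 / 407.9262 = 2.18414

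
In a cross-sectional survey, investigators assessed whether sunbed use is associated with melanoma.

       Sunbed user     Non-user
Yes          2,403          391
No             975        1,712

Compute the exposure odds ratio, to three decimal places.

Reading the table with exposure as columns: a = 2403 (Sunbed user, case), b = 975 (Sunbed user, non-case), c = 391 (Non-user, case), d = 1712.
OR = (a·d)/(b·c) = (2403 × 1712) / (975 × 391) = 4113936 / 381225 = 10.79136
The odds of melanoma are about 10.79 times as high in the sunbed user group.

10.791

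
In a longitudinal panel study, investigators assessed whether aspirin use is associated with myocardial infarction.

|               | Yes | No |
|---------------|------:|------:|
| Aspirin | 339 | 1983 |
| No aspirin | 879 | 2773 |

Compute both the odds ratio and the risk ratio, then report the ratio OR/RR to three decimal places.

0.889

Cells: a = 339, b = 1983, c = 879, d = 2773.
OR = (339·2773)/(1983·879) = 940047/1743057 = 0.53931
Risk in exposed = 339/2322 = 0.14599; risk in unexposed = 879/3652 = 0.24069; RR = 0.60657
OR/RR = 0.53931 / 0.60657 = 0.88912
The outcome is not rare, so the OR lies further from 1 than the RR.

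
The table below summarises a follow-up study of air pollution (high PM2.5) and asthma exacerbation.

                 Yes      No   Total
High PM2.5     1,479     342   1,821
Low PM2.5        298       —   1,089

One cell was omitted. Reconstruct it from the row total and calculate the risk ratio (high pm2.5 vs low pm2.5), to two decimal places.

2.97

The missing cell is in the unexposed row: 1089 − 298 = 791.
So a = 1479, b = 342, c = 298, d = 791.
RR = [a/(a+b)] / [c/(c+d)] = (1479/1821) / (298/1089) = 0.81219/0.27365 = 2.96804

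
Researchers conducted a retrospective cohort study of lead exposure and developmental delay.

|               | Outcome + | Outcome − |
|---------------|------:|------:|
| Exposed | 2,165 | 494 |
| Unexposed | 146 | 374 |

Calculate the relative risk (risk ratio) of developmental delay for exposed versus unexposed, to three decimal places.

2.900

Cells: a = 2165, b = 494, c = 146, d = 374.
Risk in exposed = 2165/2659 = 0.81422; risk in unexposed = 146/520 = 0.28077.
RR = 0.81422 / 0.28077 = 2.89995
The risk among the exposed is 2.90 times that among the unexposed.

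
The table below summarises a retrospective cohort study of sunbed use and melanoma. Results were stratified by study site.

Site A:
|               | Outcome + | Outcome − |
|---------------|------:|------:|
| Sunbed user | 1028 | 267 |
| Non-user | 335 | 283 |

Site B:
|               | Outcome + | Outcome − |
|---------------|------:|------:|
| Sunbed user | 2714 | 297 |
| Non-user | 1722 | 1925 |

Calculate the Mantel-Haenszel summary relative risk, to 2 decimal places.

1.81

RR_MH = Σ(aᵢ·n₀ᵢ/nᵢ) / Σ(cᵢ·n₁ᵢ/nᵢ), with n₁ᵢ = aᵢ+bᵢ (exposed), n₀ᵢ = cᵢ+dᵢ (unexposed), nᵢ = n₁ᵢ+n₀ᵢ.
Stratum 1 (Site A): n₁ = 1295, n₀ = 618, n = 1913; a·n₀/n = 1028·618/1913 = 332.0983; c·n₁/n = 335·1295/1913 = 226.7773
Stratum 2 (Site B): n₁ = 3011, n₀ = 3647, n = 6658; a·n₀/n = 2714·3647/6658 = 1486.6263; c·n₁/n = 1722·3011/6658 = 778.7537
RR_MH = (332.0983 + 1486.6263) / (226.7773 + 778.7537) = 1818.7246 / 1005.5310 = 1.80872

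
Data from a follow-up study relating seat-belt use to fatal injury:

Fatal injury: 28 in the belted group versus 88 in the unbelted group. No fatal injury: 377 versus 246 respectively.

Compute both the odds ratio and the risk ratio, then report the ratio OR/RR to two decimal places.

0.79

From the description: a = 28, b = 377, c = 88, d = 246.
OR = (28·246)/(377·88) = 6888/33176 = 0.20762
Risk in exposed = 28/405 = 0.06914; risk in unexposed = 88/334 = 0.26347; RR = 0.26240
OR/RR = 0.20762 / 0.26240 = 0.79123
The outcome is not rare, so the OR lies further from 1 than the RR.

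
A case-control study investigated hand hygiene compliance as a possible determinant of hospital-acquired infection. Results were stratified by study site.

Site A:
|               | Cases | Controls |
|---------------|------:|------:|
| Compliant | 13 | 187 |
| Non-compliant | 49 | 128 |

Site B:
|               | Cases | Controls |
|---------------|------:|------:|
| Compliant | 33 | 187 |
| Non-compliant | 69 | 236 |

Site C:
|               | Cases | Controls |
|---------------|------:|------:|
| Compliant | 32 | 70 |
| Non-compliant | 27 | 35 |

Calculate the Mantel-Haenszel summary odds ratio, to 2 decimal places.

OR_MH = Σ(aᵢdᵢ/nᵢ) / Σ(bᵢcᵢ/nᵢ), where nᵢ is the stratum total.
Stratum 1 (Site A): n = 377; a·d/n = 13·128/377 = 4.4138; b·c/n = 187·49/377 = 24.3050
Stratum 2 (Site B): n = 525; a·d/n = 33·236/525 = 14.8343; b·c/n = 187·69/525 = 24.5771
Stratum 3 (Site C): n = 164; a·d/n = 32·35/164 = 6.8293; b·c/n = 70·27/164 = 11.5244
OR_MH = (4.4138 + 14.8343 + 6.8293) / (24.3050 + 24.5771 + 11.5244) = 26.0773 / 60.4066 = 0.43170

0.43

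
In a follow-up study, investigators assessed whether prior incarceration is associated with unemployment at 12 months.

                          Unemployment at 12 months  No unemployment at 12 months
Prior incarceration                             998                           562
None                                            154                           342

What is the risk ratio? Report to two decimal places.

Cells: a = 998, b = 562, c = 154, d = 342.
Risk in exposed = 998/1560 = 0.63974; risk in unexposed = 154/496 = 0.31048.
RR = 0.63974 / 0.31048 = 2.06047
The risk among the exposed is 2.06 times that among the unexposed.

2.06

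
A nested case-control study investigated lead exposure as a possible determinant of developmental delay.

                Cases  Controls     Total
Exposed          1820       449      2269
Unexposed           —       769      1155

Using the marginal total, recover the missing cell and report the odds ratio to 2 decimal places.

The missing cell is in the unexposed row: 1155 − 769 = 386.
So a = 1820, b = 449, c = 386, d = 769.
OR = (a·d)/(b·c) = (1820 × 769) / (449 × 386) = 1399580 / 173314 = 8.07540

8.08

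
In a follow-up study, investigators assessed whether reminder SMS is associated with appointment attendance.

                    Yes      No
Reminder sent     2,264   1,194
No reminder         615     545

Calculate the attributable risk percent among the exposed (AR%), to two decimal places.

19.02

Cells: a = 2264, b = 1194, c = 615, d = 545.
Risk in exposed = 2264/3458 = 0.65471; risk in unexposed = 615/1160 = 0.53017.
RR = 0.65471/0.53017 = 1.23491
AR% = (RR − 1)/RR × 100 = (1.23491 − 1)/1.23491 × 100 = 19.0223%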